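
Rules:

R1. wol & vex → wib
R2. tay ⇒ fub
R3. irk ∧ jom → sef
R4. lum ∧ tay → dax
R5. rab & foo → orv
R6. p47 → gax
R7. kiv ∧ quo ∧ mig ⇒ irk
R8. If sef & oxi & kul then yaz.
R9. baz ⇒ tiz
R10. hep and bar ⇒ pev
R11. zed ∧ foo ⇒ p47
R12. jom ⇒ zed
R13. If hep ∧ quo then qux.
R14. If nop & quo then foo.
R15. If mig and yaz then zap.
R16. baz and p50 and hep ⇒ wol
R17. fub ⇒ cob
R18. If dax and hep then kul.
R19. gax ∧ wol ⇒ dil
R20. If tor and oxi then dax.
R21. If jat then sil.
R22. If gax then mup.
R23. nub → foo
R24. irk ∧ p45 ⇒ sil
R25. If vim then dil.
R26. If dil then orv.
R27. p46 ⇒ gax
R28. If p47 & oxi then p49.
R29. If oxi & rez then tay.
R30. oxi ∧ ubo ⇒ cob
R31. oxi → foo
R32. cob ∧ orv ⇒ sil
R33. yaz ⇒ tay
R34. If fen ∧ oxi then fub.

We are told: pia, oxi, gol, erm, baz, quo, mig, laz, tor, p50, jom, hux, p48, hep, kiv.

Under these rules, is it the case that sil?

irk  (by R7: kiv, quo, mig)
zed  (by R12: jom)
wol  (by R16: baz, p50, hep)
dax  (by R20: tor, oxi)
foo  (by R31: oxi)
sef  (by R3: irk, jom)
p47  (by R11: zed, foo)
kul  (by R18: dax, hep)
gax  (by R6: p47)
yaz  (by R8: sef, oxi, kul)
dil  (by R19: gax, wol)
orv  (by R26: dil)
tay  (by R33: yaz)
fub  (by R2: tay)
cob  (by R17: fub)
sil  (by R32: cob, orv)

Yes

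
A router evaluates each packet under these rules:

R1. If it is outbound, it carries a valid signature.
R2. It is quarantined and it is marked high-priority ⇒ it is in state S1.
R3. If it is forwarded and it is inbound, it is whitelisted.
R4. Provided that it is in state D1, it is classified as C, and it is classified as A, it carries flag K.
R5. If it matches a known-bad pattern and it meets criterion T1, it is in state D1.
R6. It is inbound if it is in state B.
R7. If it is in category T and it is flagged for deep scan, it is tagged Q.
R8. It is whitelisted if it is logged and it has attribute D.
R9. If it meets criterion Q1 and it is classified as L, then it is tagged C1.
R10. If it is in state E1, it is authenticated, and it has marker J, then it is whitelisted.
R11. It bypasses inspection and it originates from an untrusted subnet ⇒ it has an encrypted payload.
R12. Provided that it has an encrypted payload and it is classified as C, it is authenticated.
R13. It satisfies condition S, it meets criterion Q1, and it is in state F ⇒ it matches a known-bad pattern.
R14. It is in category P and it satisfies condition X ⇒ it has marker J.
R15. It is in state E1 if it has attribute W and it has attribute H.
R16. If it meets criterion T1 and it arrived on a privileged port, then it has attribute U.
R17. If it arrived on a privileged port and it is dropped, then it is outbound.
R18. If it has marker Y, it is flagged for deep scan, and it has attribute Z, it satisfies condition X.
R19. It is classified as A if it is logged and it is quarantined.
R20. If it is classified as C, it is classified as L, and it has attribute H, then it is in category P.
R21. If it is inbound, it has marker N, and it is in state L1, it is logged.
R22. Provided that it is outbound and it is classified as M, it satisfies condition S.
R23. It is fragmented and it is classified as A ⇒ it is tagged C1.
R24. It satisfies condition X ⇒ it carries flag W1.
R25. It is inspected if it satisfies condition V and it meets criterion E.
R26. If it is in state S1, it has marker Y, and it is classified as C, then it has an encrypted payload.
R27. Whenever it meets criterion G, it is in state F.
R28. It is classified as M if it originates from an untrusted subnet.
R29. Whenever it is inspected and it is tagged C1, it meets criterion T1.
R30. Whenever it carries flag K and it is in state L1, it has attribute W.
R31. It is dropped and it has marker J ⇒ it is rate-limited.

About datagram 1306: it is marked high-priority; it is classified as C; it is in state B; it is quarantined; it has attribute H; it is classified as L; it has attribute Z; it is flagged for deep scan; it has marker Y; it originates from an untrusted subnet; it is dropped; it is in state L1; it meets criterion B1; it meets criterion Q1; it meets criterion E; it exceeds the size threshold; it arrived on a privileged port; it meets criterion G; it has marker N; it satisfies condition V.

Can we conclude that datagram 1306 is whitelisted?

Yes

By R2 (it is quarantined, it is marked high-priority): it is in state S1.
By R6 (it is in state B): it is inbound.
By R9 (it meets criterion Q1, it is classified as L): it is tagged C1.
By R17 (it arrived on a privileged port, it is dropped): it is outbound.
By R18 (it has marker Y, it is flagged for deep scan, it has attribute Z): it satisfies condition X.
By R20 (it is classified as C, it is classified as L, it has attribute H): it is in category P.
By R21 (it is inbound, it has marker N, it is in state L1): it is logged.
By R25 (it satisfies condition V, it meets criterion E): it is inspected.
By R26 (it is in state S1, it has marker Y, it is classified as C): it has an encrypted payload.
By R27 (it meets criterion G): it is in state F.
By R28 (it originates from an untrusted subnet): it is classified as M.
By R29 (it is inspected, it is tagged C1): it meets criterion T1.
By R12 (it has an encrypted payload, it is classified as C): it is authenticated.
By R14 (it is in category P, it satisfies condition X): it has marker J.
By R19 (it is logged, it is quarantined): it is classified as A.
By R22 (it is outbound, it is classified as M): it satisfies condition S.
By R13 (it satisfies condition S, it meets criterion Q1, it is in state F): it matches a known-bad pattern.
By R5 (it matches a known-bad pattern, it meets criterion T1): it is in state D1.
By R4 (it is in state D1, it is classified as C, it is classified as A): it carries flag K.
By R30 (it carries flag K, it is in state L1): it has attribute W.
By R15 (it has attribute W, it has attribute H): it is in state E1.
By R10 (it is in state E1, it is authenticated, it has marker J): it is whitelisted.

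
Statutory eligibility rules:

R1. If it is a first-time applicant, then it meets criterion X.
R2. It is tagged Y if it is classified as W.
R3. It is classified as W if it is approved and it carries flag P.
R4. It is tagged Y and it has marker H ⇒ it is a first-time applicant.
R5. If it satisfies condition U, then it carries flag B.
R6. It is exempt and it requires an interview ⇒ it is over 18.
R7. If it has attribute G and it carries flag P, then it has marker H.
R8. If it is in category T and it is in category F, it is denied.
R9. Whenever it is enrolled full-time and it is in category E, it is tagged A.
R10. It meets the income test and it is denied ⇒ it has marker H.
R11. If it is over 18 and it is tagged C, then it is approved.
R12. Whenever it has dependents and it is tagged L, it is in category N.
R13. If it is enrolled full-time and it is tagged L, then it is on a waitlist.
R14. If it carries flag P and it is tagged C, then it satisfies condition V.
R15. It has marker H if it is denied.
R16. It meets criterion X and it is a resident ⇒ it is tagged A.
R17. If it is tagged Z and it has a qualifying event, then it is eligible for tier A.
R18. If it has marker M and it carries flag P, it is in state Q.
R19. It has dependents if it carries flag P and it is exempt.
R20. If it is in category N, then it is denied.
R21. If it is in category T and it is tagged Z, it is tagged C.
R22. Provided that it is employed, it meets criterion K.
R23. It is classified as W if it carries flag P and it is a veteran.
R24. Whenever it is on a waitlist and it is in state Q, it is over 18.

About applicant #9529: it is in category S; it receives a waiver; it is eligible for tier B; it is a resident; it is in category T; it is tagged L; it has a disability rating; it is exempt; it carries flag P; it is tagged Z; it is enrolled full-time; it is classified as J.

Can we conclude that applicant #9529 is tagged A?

No

Forward chaining from the given facts derives: is on a waitlist, has dependents, is tagged C, is in category N, satisfies condition V, is denied, has marker H.
Rules concluding "it is tagged A": R9 needs "it is in category E"; R16 needs "it meets criterion X" — none of these are established.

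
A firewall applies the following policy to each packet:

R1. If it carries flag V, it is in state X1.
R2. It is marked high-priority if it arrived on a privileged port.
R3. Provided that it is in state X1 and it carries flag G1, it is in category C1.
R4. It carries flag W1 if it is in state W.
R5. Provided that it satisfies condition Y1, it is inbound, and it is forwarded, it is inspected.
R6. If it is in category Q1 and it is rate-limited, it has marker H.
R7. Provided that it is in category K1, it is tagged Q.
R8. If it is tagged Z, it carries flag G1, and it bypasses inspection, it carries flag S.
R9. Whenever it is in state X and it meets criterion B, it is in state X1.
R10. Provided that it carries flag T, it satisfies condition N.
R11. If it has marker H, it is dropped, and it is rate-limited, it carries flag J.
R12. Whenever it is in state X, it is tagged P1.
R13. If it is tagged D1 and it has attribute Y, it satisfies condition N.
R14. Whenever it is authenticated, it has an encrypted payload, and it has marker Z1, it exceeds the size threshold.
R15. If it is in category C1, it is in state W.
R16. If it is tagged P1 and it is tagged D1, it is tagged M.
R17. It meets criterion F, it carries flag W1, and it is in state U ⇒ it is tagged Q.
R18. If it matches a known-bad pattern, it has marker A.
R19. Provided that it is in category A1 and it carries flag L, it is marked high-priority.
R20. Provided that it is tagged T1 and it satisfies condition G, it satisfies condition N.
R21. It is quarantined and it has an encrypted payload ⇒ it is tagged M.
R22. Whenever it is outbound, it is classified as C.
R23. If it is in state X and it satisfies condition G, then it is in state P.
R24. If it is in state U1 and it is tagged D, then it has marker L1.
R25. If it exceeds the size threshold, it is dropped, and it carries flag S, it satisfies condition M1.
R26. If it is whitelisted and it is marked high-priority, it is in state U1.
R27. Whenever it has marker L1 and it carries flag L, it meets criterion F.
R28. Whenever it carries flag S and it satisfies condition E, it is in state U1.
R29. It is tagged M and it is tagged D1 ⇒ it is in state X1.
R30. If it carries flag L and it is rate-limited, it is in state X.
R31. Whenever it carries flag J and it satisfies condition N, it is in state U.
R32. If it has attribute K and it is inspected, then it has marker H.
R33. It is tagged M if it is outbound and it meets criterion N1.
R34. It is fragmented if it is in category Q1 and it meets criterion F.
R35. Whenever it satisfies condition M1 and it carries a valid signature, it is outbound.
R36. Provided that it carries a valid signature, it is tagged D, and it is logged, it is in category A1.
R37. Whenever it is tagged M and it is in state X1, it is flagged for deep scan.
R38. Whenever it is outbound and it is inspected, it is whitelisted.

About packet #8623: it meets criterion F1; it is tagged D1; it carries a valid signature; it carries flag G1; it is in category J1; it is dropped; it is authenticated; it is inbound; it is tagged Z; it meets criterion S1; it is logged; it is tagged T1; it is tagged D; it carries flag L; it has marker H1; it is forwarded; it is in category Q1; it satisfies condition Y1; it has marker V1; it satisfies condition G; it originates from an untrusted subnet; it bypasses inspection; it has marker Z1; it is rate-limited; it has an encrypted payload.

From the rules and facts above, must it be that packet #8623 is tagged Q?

Yes

By R5 (it satisfies condition Y1, it is inbound, it is forwarded): it is inspected.
By R6 (it is in category Q1, it is rate-limited): it has marker H.
By R8 (it is tagged Z, it carries flag G1, it bypasses inspection): it carries flag S.
By R11 (it has marker H, it is dropped, it is rate-limited): it carries flag J.
By R14 (it is authenticated, it has an encrypted payload, it has marker Z1): it exceeds the size threshold.
By R20 (it is tagged T1, it satisfies condition G): it satisfies condition N.
By R25 (it exceeds the size threshold, it is dropped, it carries flag S): it satisfies condition M1.
By R30 (it carries flag L, it is rate-limited): it is in state X.
By R31 (it carries flag J, it satisfies condition N): it is in state U.
By R35 (it satisfies condition M1, it carries a valid signature): it is outbound.
By R36 (it carries a valid signature, it is tagged D, it is logged): it is in category A1.
By R38 (it is outbound, it is inspected): it is whitelisted.
By R12 (it is in state X): it is tagged P1.
By R16 (it is tagged P1, it is tagged D1): it is tagged M.
By R19 (it is in category A1, it carries flag L): it is marked high-priority.
By R26 (it is whitelisted, it is marked high-priority): it is in state U1.
By R29 (it is tagged M, it is tagged D1): it is in state X1.
By R3 (it is in state X1, it carries flag G1): it is in category C1.
By R15 (it is in category C1): it is in state W.
By R24 (it is in state U1, it is tagged D): it has marker L1.
By R27 (it has marker L1, it carries flag L): it meets criterion F.
By R4 (it is in state W): it carries flag W1.
By R17 (it meets criterion F, it carries flag W1, it is in state U): it is tagged Q.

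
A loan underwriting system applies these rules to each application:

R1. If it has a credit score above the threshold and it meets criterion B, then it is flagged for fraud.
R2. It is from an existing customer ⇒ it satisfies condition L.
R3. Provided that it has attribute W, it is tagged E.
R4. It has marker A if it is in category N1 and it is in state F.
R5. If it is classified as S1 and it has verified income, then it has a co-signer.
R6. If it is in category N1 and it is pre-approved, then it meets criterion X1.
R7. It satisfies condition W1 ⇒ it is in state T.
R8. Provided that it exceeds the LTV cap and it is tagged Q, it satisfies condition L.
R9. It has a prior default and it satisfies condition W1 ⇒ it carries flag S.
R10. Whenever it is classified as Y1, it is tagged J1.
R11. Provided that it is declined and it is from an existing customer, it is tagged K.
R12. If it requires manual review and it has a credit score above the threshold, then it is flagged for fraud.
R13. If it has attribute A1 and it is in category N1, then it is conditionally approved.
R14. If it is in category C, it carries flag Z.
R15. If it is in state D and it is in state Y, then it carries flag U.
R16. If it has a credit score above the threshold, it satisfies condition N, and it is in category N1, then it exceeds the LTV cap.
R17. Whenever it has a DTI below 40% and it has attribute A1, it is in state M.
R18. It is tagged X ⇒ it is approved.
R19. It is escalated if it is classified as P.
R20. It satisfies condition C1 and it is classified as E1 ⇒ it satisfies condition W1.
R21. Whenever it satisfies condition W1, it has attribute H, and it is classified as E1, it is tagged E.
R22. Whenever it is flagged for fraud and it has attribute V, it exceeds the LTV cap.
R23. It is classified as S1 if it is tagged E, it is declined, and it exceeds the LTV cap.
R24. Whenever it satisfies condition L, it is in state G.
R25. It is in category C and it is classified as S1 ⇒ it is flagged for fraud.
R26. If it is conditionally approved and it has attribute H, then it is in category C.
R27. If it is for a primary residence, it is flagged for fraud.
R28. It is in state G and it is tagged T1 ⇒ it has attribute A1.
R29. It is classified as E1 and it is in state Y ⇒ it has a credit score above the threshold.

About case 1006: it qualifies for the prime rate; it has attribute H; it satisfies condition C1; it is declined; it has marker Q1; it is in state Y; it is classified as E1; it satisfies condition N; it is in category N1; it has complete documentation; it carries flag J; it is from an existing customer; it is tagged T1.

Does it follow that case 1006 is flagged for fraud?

Yes

By R2 (it is from an existing customer): it satisfies condition L.
By R20 (it satisfies condition C1, it is classified as E1): it satisfies condition W1.
By R21 (it satisfies condition W1, it has attribute H, it is classified as E1): it is tagged E.
By R24 (it satisfies condition L): it is in state G.
By R28 (it is in state G, it is tagged T1): it has attribute A1.
By R29 (it is classified as E1, it is in state Y): it has a credit score above the threshold.
By R13 (it has attribute A1, it is in category N1): it is conditionally approved.
By R16 (it has a credit score above the threshold, it satisfies condition N, it is in category N1): it exceeds the LTV cap.
By R23 (it is tagged E, it is declined, it exceeds the LTV cap): it is classified as S1.
By R26 (it is conditionally approved, it has attribute H): it is in category C.
By R25 (it is in category C, it is classified as S1): it is flagged for fraud.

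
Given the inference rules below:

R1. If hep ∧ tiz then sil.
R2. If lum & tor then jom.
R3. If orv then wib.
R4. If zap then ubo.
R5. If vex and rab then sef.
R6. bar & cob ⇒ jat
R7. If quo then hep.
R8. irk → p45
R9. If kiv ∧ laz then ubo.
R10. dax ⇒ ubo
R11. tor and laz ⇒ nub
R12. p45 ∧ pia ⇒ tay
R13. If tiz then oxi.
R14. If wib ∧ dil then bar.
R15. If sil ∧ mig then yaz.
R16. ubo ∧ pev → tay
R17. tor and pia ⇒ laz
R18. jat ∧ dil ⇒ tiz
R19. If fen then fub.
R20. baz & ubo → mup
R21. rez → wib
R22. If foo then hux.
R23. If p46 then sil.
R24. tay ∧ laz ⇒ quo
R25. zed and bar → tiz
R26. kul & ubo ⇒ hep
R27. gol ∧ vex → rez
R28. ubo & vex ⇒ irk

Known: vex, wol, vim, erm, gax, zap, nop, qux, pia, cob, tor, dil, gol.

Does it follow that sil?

Yes

ubo  (by R4: zap)
laz  (by R17: tor, pia)
rez  (by R27: gol, vex)
irk  (by R28: ubo, vex)
p45  (by R8: irk)
tay  (by R12: p45, pia)
wib  (by R21: rez)
quo  (by R24: tay, laz)
hep  (by R7: quo)
bar  (by R14: wib, dil)
jat  (by R6: bar, cob)
tiz  (by R18: jat, dil)
sil  (by R1: hep, tiz)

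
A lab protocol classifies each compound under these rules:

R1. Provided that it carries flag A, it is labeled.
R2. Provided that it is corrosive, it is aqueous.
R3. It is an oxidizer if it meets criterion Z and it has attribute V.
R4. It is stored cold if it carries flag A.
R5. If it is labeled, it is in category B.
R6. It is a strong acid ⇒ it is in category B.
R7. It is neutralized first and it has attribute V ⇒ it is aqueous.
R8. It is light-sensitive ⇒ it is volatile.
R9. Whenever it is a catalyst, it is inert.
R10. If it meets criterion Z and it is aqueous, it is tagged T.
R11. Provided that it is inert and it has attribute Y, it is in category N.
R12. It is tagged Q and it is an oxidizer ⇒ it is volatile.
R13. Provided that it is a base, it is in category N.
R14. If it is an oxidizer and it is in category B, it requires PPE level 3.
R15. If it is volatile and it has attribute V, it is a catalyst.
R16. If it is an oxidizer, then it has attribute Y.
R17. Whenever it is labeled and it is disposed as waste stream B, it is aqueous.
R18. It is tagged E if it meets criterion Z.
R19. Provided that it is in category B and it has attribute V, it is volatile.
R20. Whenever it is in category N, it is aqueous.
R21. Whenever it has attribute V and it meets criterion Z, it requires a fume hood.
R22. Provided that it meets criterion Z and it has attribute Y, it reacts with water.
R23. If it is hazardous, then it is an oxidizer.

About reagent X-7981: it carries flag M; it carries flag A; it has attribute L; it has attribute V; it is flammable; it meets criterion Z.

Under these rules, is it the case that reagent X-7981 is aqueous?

By R1 (it carries flag A): it is labeled.
By R3 (it meets criterion Z, it has attribute V): it is an oxidizer.
By R5 (it is labeled): it is in category B.
By R16 (it is an oxidizer): it has attribute Y.
By R19 (it is in category B, it has attribute V): it is volatile.
By R15 (it is volatile, it has attribute V): it is a catalyst.
By R9 (it is a catalyst): it is inert.
By R11 (it is inert, it has attribute Y): it is in category N.
By R20 (it is in category N): it is aqueous.

Yes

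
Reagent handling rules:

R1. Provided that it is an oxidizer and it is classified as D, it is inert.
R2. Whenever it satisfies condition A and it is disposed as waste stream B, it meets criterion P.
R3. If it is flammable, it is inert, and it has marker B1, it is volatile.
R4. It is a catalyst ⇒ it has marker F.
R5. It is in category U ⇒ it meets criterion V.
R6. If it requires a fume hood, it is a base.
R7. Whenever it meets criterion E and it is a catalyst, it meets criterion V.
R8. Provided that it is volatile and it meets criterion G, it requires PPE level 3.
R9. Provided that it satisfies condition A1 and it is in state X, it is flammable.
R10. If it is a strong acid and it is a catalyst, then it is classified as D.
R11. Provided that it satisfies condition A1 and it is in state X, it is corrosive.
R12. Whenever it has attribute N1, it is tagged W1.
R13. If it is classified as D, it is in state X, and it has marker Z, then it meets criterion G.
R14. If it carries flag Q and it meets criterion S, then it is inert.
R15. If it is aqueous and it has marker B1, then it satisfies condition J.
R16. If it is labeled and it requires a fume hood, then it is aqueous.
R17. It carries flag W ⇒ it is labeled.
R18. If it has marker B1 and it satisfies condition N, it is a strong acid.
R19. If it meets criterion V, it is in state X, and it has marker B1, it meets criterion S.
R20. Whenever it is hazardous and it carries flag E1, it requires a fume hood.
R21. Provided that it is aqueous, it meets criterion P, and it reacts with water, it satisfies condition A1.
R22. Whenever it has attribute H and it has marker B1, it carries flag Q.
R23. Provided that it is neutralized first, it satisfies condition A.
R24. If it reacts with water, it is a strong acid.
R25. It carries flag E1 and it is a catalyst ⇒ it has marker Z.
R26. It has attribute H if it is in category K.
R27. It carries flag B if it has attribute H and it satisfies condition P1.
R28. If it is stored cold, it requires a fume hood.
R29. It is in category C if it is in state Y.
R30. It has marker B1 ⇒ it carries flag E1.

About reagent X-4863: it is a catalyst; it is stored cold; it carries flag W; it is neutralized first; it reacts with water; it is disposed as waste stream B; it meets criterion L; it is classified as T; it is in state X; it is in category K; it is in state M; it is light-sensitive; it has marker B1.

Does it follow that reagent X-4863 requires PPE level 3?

Forward chaining from the given facts derives: has marker F, is labeled, satisfies condition A, is a strong acid, has attribute H, requires a fume hood, carries flag E1, meets criterion P, is a base, is classified as D, is aqueous, satisfies condition A1, carries flag Q, has marker Z, is flammable, is corrosive, meets criterion G, satisfies condition J.
The only rule concluding "it requires PPE level 3" is R8, which needs "it is volatile"; that is never established.

No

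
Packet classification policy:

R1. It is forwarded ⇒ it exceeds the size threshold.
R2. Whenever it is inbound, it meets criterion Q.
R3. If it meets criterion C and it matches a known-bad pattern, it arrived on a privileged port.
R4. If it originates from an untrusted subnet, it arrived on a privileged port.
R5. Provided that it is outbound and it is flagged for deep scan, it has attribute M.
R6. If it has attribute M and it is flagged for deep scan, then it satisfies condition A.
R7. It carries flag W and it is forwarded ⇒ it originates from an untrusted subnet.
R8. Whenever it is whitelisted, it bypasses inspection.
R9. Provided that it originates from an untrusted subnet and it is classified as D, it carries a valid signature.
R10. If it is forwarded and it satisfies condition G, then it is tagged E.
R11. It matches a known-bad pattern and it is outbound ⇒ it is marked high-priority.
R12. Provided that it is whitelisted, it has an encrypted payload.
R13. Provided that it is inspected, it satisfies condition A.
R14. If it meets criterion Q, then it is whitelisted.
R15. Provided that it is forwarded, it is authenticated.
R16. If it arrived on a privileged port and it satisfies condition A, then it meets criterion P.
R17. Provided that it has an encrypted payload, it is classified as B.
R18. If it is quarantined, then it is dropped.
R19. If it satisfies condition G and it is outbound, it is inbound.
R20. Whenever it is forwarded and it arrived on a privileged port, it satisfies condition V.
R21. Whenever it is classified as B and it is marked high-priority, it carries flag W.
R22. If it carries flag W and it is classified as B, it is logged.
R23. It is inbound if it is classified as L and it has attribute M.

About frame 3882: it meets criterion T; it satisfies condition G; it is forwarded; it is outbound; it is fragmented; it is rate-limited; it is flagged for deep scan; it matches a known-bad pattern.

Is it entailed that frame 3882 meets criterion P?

Yes

By R5 (it is outbound, it is flagged for deep scan): it has attribute M.
By R6 (it has attribute M, it is flagged for deep scan): it satisfies condition A.
By R11 (it matches a known-bad pattern, it is outbound): it is marked high-priority.
By R19 (it satisfies condition G, it is outbound): it is inbound.
By R2 (it is inbound): it meets criterion Q.
By R14 (it meets criterion Q): it is whitelisted.
By R12 (it is whitelisted): it has an encrypted payload.
By R17 (it has an encrypted payload): it is classified as B.
By R21 (it is classified as B, it is marked high-priority): it carries flag W.
By R7 (it carries flag W, it is forwarded): it originates from an untrusted subnet.
By R4 (it originates from an untrusted subnet): it arrived on a privileged port.
By R16 (it arrived on a privileged port, it satisfies condition A): it meets criterion P.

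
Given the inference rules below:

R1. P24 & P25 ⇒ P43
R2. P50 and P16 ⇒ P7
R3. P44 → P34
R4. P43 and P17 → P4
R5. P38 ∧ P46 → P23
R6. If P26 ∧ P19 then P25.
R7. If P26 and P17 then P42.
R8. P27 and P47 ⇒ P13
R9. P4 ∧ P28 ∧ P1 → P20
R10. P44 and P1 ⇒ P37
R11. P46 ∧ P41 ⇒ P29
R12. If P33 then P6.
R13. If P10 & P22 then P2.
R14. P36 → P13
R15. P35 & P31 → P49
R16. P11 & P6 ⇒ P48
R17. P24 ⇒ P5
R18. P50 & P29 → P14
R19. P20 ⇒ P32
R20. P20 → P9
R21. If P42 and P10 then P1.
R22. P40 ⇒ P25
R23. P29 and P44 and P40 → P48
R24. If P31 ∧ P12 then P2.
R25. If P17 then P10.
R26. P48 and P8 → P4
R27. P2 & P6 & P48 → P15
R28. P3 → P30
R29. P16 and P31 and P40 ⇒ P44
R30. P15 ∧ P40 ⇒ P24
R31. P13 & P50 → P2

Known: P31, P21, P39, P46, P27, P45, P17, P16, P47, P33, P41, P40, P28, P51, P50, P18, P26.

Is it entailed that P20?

P42  (by R7: P26, P17)
P13  (by R8: P27, P47)
P29  (by R11: P46, P41)
P6  (by R12: P33)
P25  (by R22: P40)
P10  (by R25: P17)
P44  (by R29: P16, P31, P40)
P2  (by R31: P13, P50)
P1  (by R21: P42, P10)
P48  (by R23: P29, P44, P40)
P15  (by R27: P2, P6, P48)
P24  (by R30: P15, P40)
P43  (by R1: P24, P25)
P4  (by R4: P43, P17)
P20  (by R9: P4, P28, P1)

Yes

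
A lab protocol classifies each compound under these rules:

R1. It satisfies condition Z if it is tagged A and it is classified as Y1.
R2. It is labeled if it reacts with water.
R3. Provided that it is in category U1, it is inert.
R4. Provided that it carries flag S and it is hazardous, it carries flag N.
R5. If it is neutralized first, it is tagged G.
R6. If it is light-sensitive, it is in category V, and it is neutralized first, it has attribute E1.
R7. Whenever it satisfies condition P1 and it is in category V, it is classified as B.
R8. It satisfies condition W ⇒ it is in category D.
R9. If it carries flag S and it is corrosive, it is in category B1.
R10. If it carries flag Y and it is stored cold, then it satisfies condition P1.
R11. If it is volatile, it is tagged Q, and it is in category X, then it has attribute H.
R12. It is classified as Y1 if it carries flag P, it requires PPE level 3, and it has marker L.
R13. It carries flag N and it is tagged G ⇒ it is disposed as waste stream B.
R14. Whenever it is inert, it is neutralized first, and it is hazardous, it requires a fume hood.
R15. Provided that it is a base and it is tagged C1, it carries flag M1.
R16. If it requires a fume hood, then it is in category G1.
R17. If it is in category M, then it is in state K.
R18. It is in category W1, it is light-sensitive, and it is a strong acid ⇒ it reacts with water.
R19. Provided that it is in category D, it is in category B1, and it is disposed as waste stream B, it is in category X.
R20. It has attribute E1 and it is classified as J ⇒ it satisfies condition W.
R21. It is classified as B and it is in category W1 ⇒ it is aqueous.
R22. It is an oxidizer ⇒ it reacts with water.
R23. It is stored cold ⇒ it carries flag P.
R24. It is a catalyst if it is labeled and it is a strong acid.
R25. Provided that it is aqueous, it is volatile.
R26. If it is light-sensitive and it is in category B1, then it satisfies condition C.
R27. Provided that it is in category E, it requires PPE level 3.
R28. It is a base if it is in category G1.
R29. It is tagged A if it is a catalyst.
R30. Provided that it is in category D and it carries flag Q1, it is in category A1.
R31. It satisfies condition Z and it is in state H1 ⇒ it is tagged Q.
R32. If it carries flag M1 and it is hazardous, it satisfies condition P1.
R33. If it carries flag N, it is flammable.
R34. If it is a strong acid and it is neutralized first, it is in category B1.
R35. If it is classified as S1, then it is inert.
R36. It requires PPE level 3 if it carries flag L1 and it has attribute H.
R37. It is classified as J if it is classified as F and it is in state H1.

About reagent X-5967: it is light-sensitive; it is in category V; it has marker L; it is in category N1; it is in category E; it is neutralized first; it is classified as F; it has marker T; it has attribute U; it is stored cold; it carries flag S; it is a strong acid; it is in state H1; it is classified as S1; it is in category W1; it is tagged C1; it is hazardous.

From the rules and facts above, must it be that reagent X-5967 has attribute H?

Yes

By R4 (it carries flag S, it is hazardous): it carries flag N.
By R5 (it is neutralized first): it is tagged G.
By R6 (it is light-sensitive, it is in category V, it is neutralized first): it has attribute E1.
By R13 (it carries flag N, it is tagged G): it is disposed as waste stream B.
By R18 (it is in category W1, it is light-sensitive, it is a strong acid): it reacts with water.
By R23 (it is stored cold): it carries flag P.
By R27 (it is in category E): it requires PPE level 3.
By R34 (it is a strong acid, it is neutralized first): it is in category B1.
By R35 (it is classified as S1): it is inert.
By R37 (it is classified as F, it is in state H1): it is classified as J.
By R2 (it reacts with water): it is labeled.
By R12 (it carries flag P, it requires PPE level 3, it has marker L): it is classified as Y1.
By R14 (it is inert, it is neutralized first, it is hazardous): it requires a fume hood.
By R16 (it requires a fume hood): it is in category G1.
By R20 (it has attribute E1, it is classified as J): it satisfies condition W.
By R24 (it is labeled, it is a strong acid): it is a catalyst.
By R28 (it is in category G1): it is a base.
By R29 (it is a catalyst): it is tagged A.
By R1 (it is tagged A, it is classified as Y1): it satisfies condition Z.
By R8 (it satisfies condition W): it is in category D.
By R15 (it is a base, it is tagged C1): it carries flag M1.
By R19 (it is in category D, it is in category B1, it is disposed as waste stream B): it is in category X.
By R31 (it satisfies condition Z, it is in state H1): it is tagged Q.
By R32 (it carries flag M1, it is hazardous): it satisfies condition P1.
By R7 (it satisfies condition P1, it is in category V): it is classified as B.
By R21 (it is classified as B, it is in category W1): it is aqueous.
By R25 (it is aqueous): it is volatile.
By R11 (it is volatile, it is tagged Q, it is in category X): it has attribute H.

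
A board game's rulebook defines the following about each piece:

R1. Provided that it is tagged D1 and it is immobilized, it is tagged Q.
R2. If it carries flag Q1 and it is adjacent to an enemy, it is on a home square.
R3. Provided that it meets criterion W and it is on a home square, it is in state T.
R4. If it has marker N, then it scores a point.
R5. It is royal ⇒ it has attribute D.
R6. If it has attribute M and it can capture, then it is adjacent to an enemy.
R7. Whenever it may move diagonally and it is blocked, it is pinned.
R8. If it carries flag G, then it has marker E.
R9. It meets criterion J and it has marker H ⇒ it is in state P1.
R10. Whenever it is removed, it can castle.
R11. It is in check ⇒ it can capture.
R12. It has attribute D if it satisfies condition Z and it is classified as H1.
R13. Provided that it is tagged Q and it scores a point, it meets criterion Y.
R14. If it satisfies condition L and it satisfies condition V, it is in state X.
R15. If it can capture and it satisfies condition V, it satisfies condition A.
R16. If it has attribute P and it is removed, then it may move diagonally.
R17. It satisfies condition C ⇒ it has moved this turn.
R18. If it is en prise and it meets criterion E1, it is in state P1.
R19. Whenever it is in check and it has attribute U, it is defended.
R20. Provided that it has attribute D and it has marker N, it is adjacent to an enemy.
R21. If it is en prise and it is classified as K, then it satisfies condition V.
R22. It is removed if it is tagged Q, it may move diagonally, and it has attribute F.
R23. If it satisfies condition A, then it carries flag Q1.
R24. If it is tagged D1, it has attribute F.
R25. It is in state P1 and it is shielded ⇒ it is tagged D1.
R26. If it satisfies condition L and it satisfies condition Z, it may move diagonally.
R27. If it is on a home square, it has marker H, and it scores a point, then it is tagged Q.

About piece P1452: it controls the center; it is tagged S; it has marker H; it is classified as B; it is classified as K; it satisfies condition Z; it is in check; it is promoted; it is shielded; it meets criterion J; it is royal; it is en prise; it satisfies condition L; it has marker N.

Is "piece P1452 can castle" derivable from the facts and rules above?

By R4 (it has marker N): it scores a point.
By R5 (it is royal): it has attribute D.
By R9 (it meets criterion J, it has marker H): it is in state P1.
By R11 (it is in check): it can capture.
By R20 (it has attribute D, it has marker N): it is adjacent to an enemy.
By R21 (it is en prise, it is classified as K): it satisfies condition V.
By R25 (it is in state P1, it is shielded): it is tagged D1.
By R26 (it satisfies condition L, it satisfies condition Z): it may move diagonally.
By R15 (it can capture, it satisfies condition V): it satisfies condition A.
By R23 (it satisfies condition A): it carries flag Q1.
By R24 (it is tagged D1): it has attribute F.
By R2 (it carries flag Q1, it is adjacent to an enemy): it is on a home square.
By R27 (it is on a home square, it has marker H, it scores a point): it is tagged Q.
By R22 (it is tagged Q, it may move diagonally, it has attribute F): it is removed.
By R10 (it is removed): it can castle.

Yes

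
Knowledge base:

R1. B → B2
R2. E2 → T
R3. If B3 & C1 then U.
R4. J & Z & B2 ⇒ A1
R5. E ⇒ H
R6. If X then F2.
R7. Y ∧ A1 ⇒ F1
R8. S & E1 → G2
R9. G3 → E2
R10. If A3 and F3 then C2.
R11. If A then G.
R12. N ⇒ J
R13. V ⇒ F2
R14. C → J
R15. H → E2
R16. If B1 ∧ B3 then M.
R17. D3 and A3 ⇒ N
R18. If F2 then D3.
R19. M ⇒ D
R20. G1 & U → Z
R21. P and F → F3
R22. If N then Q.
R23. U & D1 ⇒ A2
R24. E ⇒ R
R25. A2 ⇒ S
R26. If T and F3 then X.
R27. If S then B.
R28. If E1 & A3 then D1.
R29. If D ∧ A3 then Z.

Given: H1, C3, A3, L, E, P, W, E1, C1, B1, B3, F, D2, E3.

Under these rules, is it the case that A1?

U  (by R3: B3, C1)
H  (by R5: E)
E2  (by R15: H)
M  (by R16: B1, B3)
D  (by R19: M)
F3  (by R21: P, F)
D1  (by R28: E1, A3)
Z  (by R29: D, A3)
T  (by R2: E2)
A2  (by R23: U, D1)
S  (by R25: A2)
X  (by R26: T, F3)
B  (by R27: S)
B2  (by R1: B)
F2  (by R6: X)
D3  (by R18: F2)
N  (by R17: D3, A3)
J  (by R12: N)
A1  (by R4: J, Z, B2)

Yes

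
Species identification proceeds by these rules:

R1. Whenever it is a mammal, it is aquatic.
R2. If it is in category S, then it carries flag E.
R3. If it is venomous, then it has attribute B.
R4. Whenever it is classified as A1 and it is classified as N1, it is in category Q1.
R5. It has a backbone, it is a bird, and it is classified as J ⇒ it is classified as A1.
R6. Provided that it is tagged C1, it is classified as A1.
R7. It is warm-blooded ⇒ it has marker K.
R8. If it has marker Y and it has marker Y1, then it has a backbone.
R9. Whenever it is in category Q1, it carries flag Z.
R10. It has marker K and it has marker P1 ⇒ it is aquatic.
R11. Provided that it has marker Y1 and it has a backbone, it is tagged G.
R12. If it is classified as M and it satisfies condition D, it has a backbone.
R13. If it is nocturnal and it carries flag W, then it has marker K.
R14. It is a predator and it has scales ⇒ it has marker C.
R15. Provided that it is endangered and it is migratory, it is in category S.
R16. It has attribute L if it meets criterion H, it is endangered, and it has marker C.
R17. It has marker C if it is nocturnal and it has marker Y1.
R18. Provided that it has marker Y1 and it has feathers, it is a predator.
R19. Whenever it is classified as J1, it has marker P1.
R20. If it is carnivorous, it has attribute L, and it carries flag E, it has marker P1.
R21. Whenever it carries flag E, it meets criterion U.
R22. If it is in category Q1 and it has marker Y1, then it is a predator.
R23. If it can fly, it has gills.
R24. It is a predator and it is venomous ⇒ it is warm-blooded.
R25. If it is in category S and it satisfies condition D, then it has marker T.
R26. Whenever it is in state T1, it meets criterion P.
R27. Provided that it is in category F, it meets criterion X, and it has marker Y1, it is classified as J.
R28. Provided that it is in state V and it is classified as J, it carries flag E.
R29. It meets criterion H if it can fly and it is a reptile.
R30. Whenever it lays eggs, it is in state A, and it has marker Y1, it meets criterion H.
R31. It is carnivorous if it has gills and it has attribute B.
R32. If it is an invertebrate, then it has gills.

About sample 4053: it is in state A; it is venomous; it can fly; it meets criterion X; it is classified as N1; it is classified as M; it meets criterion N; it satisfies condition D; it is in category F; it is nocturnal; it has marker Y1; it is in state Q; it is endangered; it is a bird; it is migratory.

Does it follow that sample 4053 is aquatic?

No

Forward chaining from the given facts derives: has attribute B, has a backbone, is in category S, has marker C, has gills, has marker T, is classified as J, is carnivorous, carries flag E, is classified as A1, is tagged G, meets criterion U, is in category Q1, carries flag Z, is a predator, is warm-blooded, has marker K.
Rules concluding "it is aquatic": R1 needs "it is a mammal"; R10 needs "it has marker P1" — none of these are established.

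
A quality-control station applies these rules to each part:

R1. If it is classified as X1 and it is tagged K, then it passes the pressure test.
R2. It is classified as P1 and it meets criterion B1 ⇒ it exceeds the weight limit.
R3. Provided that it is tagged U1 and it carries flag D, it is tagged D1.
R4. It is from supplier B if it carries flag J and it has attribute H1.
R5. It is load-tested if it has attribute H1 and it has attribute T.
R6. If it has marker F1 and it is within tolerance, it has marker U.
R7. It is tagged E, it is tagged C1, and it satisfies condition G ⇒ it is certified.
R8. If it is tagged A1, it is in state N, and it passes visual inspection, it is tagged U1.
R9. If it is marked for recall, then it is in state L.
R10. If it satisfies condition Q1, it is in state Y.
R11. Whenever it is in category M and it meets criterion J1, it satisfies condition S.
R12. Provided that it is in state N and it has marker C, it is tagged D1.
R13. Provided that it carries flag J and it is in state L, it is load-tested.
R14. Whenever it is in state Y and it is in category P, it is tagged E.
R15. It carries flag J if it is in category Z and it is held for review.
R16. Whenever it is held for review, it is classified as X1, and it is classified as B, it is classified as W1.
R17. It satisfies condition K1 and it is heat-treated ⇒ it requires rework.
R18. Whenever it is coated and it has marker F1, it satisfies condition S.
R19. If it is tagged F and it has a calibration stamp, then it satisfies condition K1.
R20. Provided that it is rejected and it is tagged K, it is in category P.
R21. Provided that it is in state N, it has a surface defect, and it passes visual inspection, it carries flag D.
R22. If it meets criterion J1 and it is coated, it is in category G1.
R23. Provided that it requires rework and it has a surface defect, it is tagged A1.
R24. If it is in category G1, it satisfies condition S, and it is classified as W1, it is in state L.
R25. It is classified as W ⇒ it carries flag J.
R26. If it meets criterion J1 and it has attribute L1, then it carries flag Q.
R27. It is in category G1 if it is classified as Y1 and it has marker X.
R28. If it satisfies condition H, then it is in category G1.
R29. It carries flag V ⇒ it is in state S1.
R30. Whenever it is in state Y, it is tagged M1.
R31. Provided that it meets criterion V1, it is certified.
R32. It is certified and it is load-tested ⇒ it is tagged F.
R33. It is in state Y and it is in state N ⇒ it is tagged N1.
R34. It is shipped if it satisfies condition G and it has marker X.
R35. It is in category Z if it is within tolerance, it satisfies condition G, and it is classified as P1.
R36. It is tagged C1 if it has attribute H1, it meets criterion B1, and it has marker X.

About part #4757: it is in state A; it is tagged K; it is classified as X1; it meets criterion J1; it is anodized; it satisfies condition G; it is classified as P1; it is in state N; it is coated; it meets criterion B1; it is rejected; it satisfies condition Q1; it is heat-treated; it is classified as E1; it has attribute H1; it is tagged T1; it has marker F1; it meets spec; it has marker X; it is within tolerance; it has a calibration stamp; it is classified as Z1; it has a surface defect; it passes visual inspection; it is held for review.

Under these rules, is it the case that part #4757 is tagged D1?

No

Forward chaining from the given facts derives: passes the pressure test, exceeds the weight limit, has marker U, is in state Y, satisfies condition S, is in category P, carries flag D, is in category G1, is tagged M1, is tagged N1, is shipped, is in category Z, is tagged C1, is tagged E, carries flag J, is from supplier B, is certified.
Rules concluding "it is tagged D1": R3 needs "it is tagged U1"; R12 needs "it has marker C" — none of these are established.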